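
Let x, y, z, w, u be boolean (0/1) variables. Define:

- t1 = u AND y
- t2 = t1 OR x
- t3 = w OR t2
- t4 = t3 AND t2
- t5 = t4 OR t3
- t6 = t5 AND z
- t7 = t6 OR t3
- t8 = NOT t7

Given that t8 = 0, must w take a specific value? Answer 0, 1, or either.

either

Both values of w occur among assignments with t8 = 0:
  w=0: x=0, y=1, z=0, w=0, u=1
  w=1: x=0, y=0, z=0, w=1, u=0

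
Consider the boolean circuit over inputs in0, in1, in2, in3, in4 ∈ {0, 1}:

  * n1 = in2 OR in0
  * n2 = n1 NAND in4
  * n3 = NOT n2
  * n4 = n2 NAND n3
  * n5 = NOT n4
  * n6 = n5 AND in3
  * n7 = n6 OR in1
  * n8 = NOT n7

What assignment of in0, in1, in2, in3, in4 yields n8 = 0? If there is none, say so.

n8 = NOT n7 must be 0, so n7 = 1.
n7 = n6 OR in1 must be 1, so at least one of n6, in1 is 1.
Check with in0=0, in1=1, in2=0, in3=0, in4=0:
n1 = in2 OR in0 = 0 OR 0 = 0
n2 = n1 NAND in4 = 0 NAND 0 = 1
n3 = NOT n2 = NOT 1 = 0
n4 = n2 NAND n3 = 1 NAND 0 = 1
n5 = NOT n4 = NOT 1 = 0
n6 = n5 AND in3 = 0 AND 0 = 0
n7 = n6 OR in1 = 0 OR 1 = 1
n8 = NOT n7 = NOT 1 = 0
So n8 = 0 as required.

in0=0, in1=1, in2=0, in3=0, in4=0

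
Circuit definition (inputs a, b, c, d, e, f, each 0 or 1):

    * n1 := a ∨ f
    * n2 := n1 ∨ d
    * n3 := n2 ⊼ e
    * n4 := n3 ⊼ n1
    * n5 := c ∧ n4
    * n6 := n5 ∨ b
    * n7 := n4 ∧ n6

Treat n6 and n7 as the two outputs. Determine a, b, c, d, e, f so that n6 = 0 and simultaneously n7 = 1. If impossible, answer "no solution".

Across all 64 input combinations, none give both n6 = 0 and n7 = 1.

no solution exists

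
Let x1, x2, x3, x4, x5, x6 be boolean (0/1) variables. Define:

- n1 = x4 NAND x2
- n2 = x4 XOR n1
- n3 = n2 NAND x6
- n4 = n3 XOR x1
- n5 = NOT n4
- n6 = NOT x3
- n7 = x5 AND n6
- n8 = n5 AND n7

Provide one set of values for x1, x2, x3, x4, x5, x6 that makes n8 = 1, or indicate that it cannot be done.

x1=0, x2=1, x3=0, x4=1, x5=1, x6=1

Check with x1=0, x2=1, x3=0, x4=1, x5=1, x6=1:
n1 = x4 NAND x2 = 1 NAND 1 = 0
n2 = x4 XOR n1 = 1 XOR 0 = 1
n3 = n2 NAND x6 = 1 NAND 1 = 0
n4 = n3 XOR x1 = 0 XOR 0 = 0
n5 = NOT n4 = NOT 0 = 1
n6 = NOT x3 = NOT 0 = 1
n7 = x5 AND n6 = 1 AND 1 = 1
n8 = n5 AND n7 = 1 AND 1 = 1
So n8 = 1 as required.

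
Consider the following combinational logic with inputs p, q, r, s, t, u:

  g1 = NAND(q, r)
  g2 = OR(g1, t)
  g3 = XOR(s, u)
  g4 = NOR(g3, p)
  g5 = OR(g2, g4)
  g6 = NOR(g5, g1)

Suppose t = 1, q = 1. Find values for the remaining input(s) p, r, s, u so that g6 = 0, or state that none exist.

g6 = NOR(g5, g1) must be 0, so at least one of g5, g1 is 1.
Check with t = 1, q = 1 and p=1, r=0, s=1, u=1:
g1 = NAND(q, r) = NAND(1, 0) = 1
g2 = OR(g1, t) = OR(1, 1) = 1
g3 = XOR(s, u) = XOR(1, 1) = 0
g4 = NOR(g3, p) = NOR(0, 1) = 0
g5 = OR(g2, g4) = OR(1, 0) = 1
g6 = NOR(g5, g1) = NOR(1, 1) = 0
So g6 = 0.

p=1 r=0 s=1 u=1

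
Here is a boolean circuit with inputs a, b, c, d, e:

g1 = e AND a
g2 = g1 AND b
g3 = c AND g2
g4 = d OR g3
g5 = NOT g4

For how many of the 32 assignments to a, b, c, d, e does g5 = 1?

g5 = NOT g4 must be 1, so g4 = 0.
g4 = d OR g3 must be 0, so both d = 0 and g3 = 0.
Enumerating the 32 input combinations, 15 give g5 = 1 and 17 give g5 = 0.

15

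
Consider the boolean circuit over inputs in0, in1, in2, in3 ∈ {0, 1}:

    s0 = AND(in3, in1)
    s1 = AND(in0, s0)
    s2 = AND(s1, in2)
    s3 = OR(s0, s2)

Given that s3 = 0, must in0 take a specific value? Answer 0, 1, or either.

either

Both values of in0 occur among assignments with s3 = 0:
  in0=0: in0=0, in1=0, in2=0, in3=0
  in0=1: in0=1, in1=0, in2=0, in3=0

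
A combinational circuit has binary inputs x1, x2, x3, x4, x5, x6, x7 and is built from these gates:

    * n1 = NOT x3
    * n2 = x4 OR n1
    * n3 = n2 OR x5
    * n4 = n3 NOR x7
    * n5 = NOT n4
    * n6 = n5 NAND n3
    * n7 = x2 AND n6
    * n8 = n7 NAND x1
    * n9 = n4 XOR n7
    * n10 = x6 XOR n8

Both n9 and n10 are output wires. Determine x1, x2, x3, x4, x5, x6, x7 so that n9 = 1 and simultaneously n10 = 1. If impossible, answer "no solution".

x1=1, x2=1, x3=1, x4=0, x5=0, x6=1, x7=1

Check with x1=1, x2=1, x3=1, x4=0, x5=0, x6=1, x7=1:
n1 = NOT x3 = NOT 1 = 0
n2 = x4 OR n1 = 0 OR 0 = 0
n3 = n2 OR x5 = 0 OR 0 = 0
n4 = n3 NOR x7 = 0 NOR 1 = 0
n5 = NOT n4 = NOT 0 = 1
n6 = n5 NAND n3 = 1 NAND 0 = 1
n7 = x2 AND n6 = 1 AND 1 = 1
n8 = n7 NAND x1 = 1 NAND 1 = 0
n9 = n4 XOR n7 = 0 XOR 1 = 1
n10 = x6 XOR n8 = 1 XOR 0 = 1
So n9 = 1 and n10 = 1.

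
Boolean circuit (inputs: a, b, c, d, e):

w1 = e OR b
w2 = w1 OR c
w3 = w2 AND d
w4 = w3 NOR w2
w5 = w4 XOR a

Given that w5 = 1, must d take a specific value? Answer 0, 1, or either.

Both values of d occur among assignments with w5 = 1:
  d=0: a=0, b=0, c=0, d=0, e=0
  d=1: a=0, b=0, c=0, d=1, e=0

either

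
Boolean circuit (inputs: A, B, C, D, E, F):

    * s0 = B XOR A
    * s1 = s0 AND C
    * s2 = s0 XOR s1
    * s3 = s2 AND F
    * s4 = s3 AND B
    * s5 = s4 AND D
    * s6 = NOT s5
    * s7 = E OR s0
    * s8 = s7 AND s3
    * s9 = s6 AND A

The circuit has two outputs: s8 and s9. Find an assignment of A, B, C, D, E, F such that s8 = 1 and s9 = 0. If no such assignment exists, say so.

A=0 B=1 C=0 D=1 E=0 F=1

Check with A=0 B=1 C=0 D=1 E=0 F=1:
s0 = B XOR A = 1 XOR 0 = 1
s1 = s0 AND C = 1 AND 0 = 0
s2 = s0 XOR s1 = 1 XOR 0 = 1
s3 = s2 AND F = 1 AND 1 = 1
s4 = s3 AND B = 1 AND 1 = 1
s5 = s4 AND D = 1 AND 1 = 1
s6 = NOT s5 = NOT 1 = 0
s7 = E OR s0 = 0 OR 1 = 1
s8 = s7 AND s3 = 1 AND 1 = 1
s9 = s6 AND A = 0 AND 0 = 0
So s8 = 1 and s9 = 0.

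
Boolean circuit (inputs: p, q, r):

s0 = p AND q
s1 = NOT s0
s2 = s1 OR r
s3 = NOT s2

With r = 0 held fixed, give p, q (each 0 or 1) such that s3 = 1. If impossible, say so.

p=1, q=1

Check with r = 0 and p=1, q=1:
s0 = p AND q = 1 AND 1 = 1
s1 = NOT s0 = NOT 1 = 0
s2 = s1 OR r = 0 OR 0 = 0
s3 = NOT s2 = NOT 0 = 1
So s3 = 1.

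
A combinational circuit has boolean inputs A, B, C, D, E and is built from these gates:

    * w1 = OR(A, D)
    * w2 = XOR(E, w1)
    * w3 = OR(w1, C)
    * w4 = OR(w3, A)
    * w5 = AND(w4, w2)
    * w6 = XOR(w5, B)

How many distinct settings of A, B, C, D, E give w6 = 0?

w6 = XOR(w5, B) must be 0, so w5 and B are equal.
Enumerating the 32 input combinations, 16 give w6 = 0 and 16 give w6 = 1.

16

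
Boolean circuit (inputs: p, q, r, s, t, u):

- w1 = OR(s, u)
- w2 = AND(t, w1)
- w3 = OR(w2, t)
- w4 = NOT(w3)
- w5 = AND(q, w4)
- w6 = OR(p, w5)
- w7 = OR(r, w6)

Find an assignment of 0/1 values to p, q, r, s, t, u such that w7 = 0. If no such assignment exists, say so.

p=0, q=0, r=0, s=0, t=0, u=0

w7 = OR(r, w6) must be 0, so both r = 0 and w6 = 0.
Check with p=0, q=0, r=0, s=0, t=0, u=0:
w1 = OR(s, u) = OR(0, 0) = 0
w2 = AND(t, w1) = AND(0, 0) = 0
w3 = OR(w2, t) = OR(0, 0) = 0
w4 = NOT(w3) = NOT 0 = 1
w5 = AND(q, w4) = AND(0, 1) = 0
w6 = OR(p, w5) = OR(0, 0) = 0
w7 = OR(r, w6) = OR(0, 0) = 0
So w7 = 0 as required.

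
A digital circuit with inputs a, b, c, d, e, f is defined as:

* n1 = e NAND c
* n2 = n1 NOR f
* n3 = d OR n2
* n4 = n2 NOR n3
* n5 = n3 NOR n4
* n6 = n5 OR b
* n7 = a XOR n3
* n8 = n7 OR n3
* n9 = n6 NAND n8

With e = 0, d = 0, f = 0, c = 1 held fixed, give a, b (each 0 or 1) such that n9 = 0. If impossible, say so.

n9 = n6 NAND n8 must be 0, so both n6 = 1 and n8 = 1.
Check with e = 0, d = 0, f = 0, c = 1 and a=1, b=1:
n1 = e NAND c = 0 NAND 1 = 1
n2 = n1 NOR f = 1 NOR 0 = 0
n3 = d OR n2 = 0 OR 0 = 0
n4 = n2 NOR n3 = 0 NOR 0 = 1
n5 = n3 NOR n4 = 0 NOR 1 = 0
n6 = n5 OR b = 0 OR 1 = 1
n7 = a XOR n3 = 1 XOR 0 = 1
n8 = n7 OR n3 = 1 OR 0 = 1
n9 = n6 NAND n8 = 1 NAND 1 = 0
So n9 = 0.

a=1 b=1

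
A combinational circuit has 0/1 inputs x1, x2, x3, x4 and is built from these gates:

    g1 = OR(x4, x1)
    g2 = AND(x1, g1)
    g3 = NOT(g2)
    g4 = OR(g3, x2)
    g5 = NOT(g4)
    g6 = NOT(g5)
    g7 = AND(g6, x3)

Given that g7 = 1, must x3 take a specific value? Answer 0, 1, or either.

g7 = AND(g6, x3) must be 1, so both g6 = 1 and x3 = 1.
Every assignment with g7 = 1 has x3 = 1; there are 6 such assignment(s).

1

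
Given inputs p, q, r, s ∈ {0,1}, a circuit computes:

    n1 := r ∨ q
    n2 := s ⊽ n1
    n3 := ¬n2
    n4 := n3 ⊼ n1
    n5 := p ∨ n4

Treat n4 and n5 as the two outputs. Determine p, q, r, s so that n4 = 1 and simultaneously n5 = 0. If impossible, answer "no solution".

no solution exists

Across all 16 input combinations, none give both n4 = 1 and n5 = 0.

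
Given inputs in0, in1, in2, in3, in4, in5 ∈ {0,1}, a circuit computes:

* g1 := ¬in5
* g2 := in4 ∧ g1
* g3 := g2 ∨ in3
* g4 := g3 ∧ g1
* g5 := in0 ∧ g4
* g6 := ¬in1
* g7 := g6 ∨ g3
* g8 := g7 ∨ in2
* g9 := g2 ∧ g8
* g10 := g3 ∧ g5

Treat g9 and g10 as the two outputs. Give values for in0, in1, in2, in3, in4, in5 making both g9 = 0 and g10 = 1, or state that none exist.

in0=1 in1=0 in2=0 in3=1 in4=0 in5=0

Check with in0=1 in1=0 in2=0 in3=1 in4=0 in5=0:
g1 = ¬in5 = ¬0 = 1
g2 = in4 ∧ g1 = 0 ∧ 1 = 0
g3 = g2 ∨ in3 = 0 ∨ 1 = 1
g4 = g3 ∧ g1 = 1 ∧ 1 = 1
g5 = in0 ∧ g4 = 1 ∧ 1 = 1
g6 = ¬in1 = ¬0 = 1
g7 = g6 ∨ g3 = 1 ∨ 1 = 1
g8 = g7 ∨ in2 = 1 ∨ 0 = 1
g9 = g2 ∧ g8 = 0 ∧ 1 = 0
g10 = g3 ∧ g5 = 1 ∧ 1 = 1
So g9 = 0 and g10 = 1.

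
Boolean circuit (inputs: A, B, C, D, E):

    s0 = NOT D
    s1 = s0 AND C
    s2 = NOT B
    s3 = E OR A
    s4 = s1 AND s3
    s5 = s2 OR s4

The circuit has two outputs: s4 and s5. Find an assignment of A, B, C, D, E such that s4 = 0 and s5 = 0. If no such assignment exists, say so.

Check with A=1, B=1, C=0, D=1, E=1:
s0 = NOT D = NOT 1 = 0
s1 = s0 AND C = 0 AND 0 = 0
s2 = NOT B = NOT 1 = 0
s3 = E OR A = 1 OR 1 = 1
s4 = s1 AND s3 = 0 AND 1 = 0
s5 = s2 OR s4 = 0 OR 0 = 0
So s4 = 0 and s5 = 0.

A=1, B=1, C=0, D=1, E=1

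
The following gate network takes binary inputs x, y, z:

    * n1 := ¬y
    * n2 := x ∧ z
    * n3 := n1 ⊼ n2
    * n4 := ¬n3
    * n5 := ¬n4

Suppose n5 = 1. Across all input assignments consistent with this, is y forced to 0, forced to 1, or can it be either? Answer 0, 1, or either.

either

Both values of y occur among assignments with n5 = 1:
  y=0: x=0, y=0, z=0
  y=1: x=0, y=1, z=0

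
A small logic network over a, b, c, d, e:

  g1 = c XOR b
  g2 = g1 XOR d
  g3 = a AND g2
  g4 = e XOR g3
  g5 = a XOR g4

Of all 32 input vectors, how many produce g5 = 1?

g5 = a XOR g4 must be 1, so a and g4 differ.
Enumerating the 32 input combinations, 16 give g5 = 1 and 16 give g5 = 0.

16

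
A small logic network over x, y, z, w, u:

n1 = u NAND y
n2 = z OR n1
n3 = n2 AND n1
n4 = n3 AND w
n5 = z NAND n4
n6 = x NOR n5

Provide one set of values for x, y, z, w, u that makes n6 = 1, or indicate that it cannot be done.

Check with x=0, y=1, z=1, w=1, u=0:
n1 = u NAND y = 0 NAND 1 = 1
n2 = z OR n1 = 1 OR 1 = 1
n3 = n2 AND n1 = 1 AND 1 = 1
n4 = n3 AND w = 1 AND 1 = 1
n5 = z NAND n4 = 1 NAND 1 = 0
n6 = x NOR n5 = 0 NOR 0 = 1
So n6 = 1 as required.

x=0, y=1, z=1, w=1, u=0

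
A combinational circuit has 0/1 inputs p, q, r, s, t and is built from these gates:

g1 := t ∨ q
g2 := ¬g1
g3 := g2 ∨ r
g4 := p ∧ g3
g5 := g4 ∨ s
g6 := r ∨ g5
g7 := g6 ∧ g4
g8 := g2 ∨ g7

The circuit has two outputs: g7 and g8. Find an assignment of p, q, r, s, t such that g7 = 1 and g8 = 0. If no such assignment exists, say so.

no solution exists

Across all 32 input combinations, none give both g7 = 1 and g8 = 0.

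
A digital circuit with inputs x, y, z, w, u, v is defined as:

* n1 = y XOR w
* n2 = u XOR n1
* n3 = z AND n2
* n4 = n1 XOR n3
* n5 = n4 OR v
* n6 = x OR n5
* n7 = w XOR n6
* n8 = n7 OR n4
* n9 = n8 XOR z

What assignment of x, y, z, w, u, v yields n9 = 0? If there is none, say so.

n9 = n8 XOR z must be 0, so n8 and z are equal.
Check with x=1 y=1 z=0 w=1 u=0 v=0:
n1 = y XOR w = 1 XOR 1 = 0
n2 = u XOR n1 = 0 XOR 0 = 0
n3 = z AND n2 = 0 AND 0 = 0
n4 = n1 XOR n3 = 0 XOR 0 = 0
n5 = n4 OR v = 0 OR 0 = 0
n6 = x OR n5 = 1 OR 0 = 1
n7 = w XOR n6 = 1 XOR 1 = 0
n8 = n7 OR n4 = 0 OR 0 = 0
n9 = n8 XOR z = 0 XOR 0 = 0
So n9 = 0 as required.

x=1 y=1 z=0 w=1 u=0 v=0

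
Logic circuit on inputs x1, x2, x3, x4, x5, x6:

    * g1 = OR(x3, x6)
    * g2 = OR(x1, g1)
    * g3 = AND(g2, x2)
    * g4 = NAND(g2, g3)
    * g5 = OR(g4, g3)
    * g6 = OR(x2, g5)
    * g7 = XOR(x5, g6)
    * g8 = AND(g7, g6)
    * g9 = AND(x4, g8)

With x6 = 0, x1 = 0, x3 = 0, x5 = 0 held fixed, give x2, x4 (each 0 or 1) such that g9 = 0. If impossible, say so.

x2=1 x4=0

g9 = AND(x4, g8) must be 0, so at least one of x4, g8 is 0.
Check with x6 = 0, x1 = 0, x3 = 0, x5 = 0 and x2=1, x4=0:
g1 = OR(x3, x6) = OR(0, 0) = 0
g2 = OR(x1, g1) = OR(0, 0) = 0
g3 = AND(g2, x2) = AND(0, 1) = 0
g4 = NAND(g2, g3) = NAND(0, 0) = 1
g5 = OR(g4, g3) = OR(1, 0) = 1
g6 = OR(x2, g5) = OR(1, 1) = 1
g7 = XOR(x5, g6) = XOR(0, 1) = 1
g8 = AND(g7, g6) = AND(1, 1) = 1
g9 = AND(x4, g8) = AND(0, 1) = 0
So g9 = 0.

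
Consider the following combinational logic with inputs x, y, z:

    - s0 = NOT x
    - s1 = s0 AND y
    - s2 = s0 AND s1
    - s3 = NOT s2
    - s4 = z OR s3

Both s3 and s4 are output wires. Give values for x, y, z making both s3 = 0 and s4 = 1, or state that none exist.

Check with x=0 y=1 z=1:
s0 = NOT x = NOT 0 = 1
s1 = s0 AND y = 1 AND 1 = 1
s2 = s0 AND s1 = 1 AND 1 = 1
s3 = NOT s2 = NOT 1 = 0
s4 = z OR s3 = 1 OR 0 = 1
So s3 = 0 and s4 = 1.

x=0 y=1 z=1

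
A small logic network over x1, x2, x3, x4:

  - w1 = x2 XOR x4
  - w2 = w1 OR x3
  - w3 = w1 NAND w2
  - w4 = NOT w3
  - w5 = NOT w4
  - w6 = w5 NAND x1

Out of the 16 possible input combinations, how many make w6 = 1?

w6 = w5 NAND x1 must be 1, so at least one of w5, x1 is 0.
Enumerating the 16 input combinations, 12 give w6 = 1 and 4 give w6 = 0.

12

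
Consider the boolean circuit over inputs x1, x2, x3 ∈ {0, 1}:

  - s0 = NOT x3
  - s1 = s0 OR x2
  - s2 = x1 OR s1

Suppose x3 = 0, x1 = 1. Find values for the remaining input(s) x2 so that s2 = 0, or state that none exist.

With x3 = 0, x1 = 1 fixed, none of the 2 settings of x2 give s2 = 0.
For example, with x2=1:
s0 = NOT x3 = NOT 0 = 1
s1 = s0 OR x2 = 1 OR 1 = 1
s2 = x1 OR s1 = 1 OR 1 = 1
giving s2 = 1 ≠ 0.

no solution exists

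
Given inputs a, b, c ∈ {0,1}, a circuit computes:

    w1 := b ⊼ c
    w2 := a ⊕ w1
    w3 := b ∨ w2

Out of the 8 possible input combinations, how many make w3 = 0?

w3 = b ∨ w2 must be 0, so both b = 0 and w2 = 0.
Enumerating the 8 input combinations, 2 give w3 = 0 and 6 give w3 = 1.

2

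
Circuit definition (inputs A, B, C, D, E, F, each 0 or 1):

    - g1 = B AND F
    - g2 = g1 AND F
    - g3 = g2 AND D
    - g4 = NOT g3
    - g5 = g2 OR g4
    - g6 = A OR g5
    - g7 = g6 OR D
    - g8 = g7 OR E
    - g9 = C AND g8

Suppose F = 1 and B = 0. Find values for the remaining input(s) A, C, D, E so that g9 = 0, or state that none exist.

A=1, C=0, D=0, E=0

g9 = C AND g8 must be 0, so at least one of C, g8 is 0.
Check with F = 1 and B = 0 and A=1, C=0, D=0, E=0:
g1 = B AND F = 0 AND 1 = 0
g2 = g1 AND F = 0 AND 1 = 0
g3 = g2 AND D = 0 AND 0 = 0
g4 = NOT g3 = NOT 0 = 1
g5 = g2 OR g4 = 0 OR 1 = 1
g6 = A OR g5 = 1 OR 1 = 1
g7 = g6 OR D = 1 OR 0 = 1
g8 = g7 OR E = 1 OR 0 = 1
g9 = C AND g8 = 0 AND 1 = 0
So g9 = 0.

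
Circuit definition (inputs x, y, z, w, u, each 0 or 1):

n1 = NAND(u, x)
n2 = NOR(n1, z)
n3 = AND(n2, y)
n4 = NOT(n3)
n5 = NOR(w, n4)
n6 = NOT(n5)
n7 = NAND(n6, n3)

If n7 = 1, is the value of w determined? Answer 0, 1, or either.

either

Both values of w occur among assignments with n7 = 1:
  w=0: x=0, y=0, z=0, w=0, u=0
  w=1: x=0, y=0, z=0, w=1, u=0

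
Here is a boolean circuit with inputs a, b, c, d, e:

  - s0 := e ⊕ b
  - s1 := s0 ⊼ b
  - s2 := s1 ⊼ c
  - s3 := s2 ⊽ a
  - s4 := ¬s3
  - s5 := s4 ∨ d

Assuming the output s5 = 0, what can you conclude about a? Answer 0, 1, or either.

s5 = s4 ∨ d must be 0, so both s4 = 0 and d = 0.
Every assignment with s5 = 0 has a = 0; there are 3 such assignment(s).
  a=0, b=0, c=1, d=0, e=0
  a=0, b=0, c=1, d=0, e=1
  a=0, b=1, c=1, d=0, e=1

0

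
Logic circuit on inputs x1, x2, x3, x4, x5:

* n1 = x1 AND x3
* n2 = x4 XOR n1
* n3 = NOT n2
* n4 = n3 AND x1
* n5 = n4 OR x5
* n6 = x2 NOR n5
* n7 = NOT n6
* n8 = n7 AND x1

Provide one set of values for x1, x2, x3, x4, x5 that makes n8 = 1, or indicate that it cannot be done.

n8 = n7 AND x1 must be 1, so both n7 = 1 and x1 = 1.
n7 = NOT n6 must be 1, so n6 = 0.
n6 = x2 NOR n5 must be 0, so at least one of x2, n5 is 1.
Check with x1=1 x2=1 x3=1 x4=1 x5=0:
n1 = x1 AND x3 = 1 AND 1 = 1
n2 = x4 XOR n1 = 1 XOR 1 = 0
n3 = NOT n2 = NOT 0 = 1
n4 = n3 AND x1 = 1 AND 1 = 1
n5 = n4 OR x5 = 1 OR 0 = 1
n6 = x2 NOR n5 = 1 NOR 1 = 0
n7 = NOT n6 = NOT 0 = 1
n8 = n7 AND x1 = 1 AND 1 = 1
So n8 = 1 as required.

x1=1 x2=1 x3=1 x4=1 x5=0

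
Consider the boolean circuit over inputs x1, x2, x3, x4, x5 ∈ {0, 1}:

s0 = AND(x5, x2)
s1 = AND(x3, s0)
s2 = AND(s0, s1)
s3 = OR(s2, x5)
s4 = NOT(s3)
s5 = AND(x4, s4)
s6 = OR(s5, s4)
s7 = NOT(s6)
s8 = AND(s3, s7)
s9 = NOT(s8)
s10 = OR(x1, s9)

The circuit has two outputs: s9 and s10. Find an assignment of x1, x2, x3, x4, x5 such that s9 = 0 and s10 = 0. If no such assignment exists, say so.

x1=0 x2=0 x3=0 x4=1 x5=1

Check with x1=0 x2=0 x3=0 x4=1 x5=1:
s0 = AND(x5, x2) = AND(1, 0) = 0
s1 = AND(x3, s0) = AND(0, 0) = 0
s2 = AND(s0, s1) = AND(0, 0) = 0
s3 = OR(s2, x5) = OR(0, 1) = 1
s4 = NOT(s3) = NOT 1 = 0
s5 = AND(x4, s4) = AND(1, 0) = 0
s6 = OR(s5, s4) = OR(0, 0) = 0
s7 = NOT(s6) = NOT 0 = 1
s8 = AND(s3, s7) = AND(1, 1) = 1
s9 = NOT(s8) = NOT 1 = 0
s10 = OR(x1, s9) = OR(0, 0) = 0
So s9 = 0 and s10 = 0.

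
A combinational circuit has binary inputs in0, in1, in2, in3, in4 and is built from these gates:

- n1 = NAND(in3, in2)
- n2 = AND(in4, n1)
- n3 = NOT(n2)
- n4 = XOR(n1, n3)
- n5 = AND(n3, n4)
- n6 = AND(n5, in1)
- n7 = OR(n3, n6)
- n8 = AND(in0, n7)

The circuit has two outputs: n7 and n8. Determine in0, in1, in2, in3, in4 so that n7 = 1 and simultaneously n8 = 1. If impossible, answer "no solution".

Check with in0=1, in1=0, in2=0, in3=0, in4=0:
n1 = NAND(in3, in2) = NAND(0, 0) = 1
n2 = AND(in4, n1) = AND(0, 1) = 0
n3 = NOT(n2) = NOT 0 = 1
n4 = XOR(n1, n3) = XOR(1, 1) = 0
n5 = AND(n3, n4) = AND(1, 0) = 0
n6 = AND(n5, in1) = AND(0, 0) = 0
n7 = OR(n3, n6) = OR(1, 0) = 1
n8 = AND(in0, n7) = AND(1, 1) = 1
So n7 = 1 and n8 = 1.

in0=1, in1=0, in2=0, in3=0, in4=0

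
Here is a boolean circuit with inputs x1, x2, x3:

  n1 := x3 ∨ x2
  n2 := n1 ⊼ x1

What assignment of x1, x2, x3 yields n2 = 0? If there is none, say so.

x1=1, x2=0, x3=1

n2 = n1 ⊼ x1 must be 0, so both n1 = 1 and x1 = 1.
Check with x1=1, x2=0, x3=1:
n1 = x3 ∨ x2 = 1 ∨ 0 = 1
n2 = n1 ⊼ x1 = 1 ⊼ 1 = 0
So n2 = 0 as required.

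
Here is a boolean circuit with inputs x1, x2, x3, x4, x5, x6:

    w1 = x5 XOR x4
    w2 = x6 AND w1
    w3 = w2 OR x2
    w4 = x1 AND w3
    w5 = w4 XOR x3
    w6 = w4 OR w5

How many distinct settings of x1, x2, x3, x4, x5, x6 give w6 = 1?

42

w6 = w4 OR w5 must be 1, so at least one of w4, w5 is 1.
Enumerating the 64 input combinations, 42 give w6 = 1 and 22 give w6 = 0.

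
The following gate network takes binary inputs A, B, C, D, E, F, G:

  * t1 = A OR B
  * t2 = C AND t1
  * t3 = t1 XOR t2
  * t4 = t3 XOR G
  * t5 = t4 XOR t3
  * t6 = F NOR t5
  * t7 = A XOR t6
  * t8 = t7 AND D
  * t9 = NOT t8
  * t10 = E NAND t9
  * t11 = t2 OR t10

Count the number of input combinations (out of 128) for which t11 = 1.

t11 = t2 OR t10 must be 1, so at least one of t2, t10 is 1.
Enumerating the 128 input combinations, 97 give t11 = 1 and 31 give t11 = 0.

97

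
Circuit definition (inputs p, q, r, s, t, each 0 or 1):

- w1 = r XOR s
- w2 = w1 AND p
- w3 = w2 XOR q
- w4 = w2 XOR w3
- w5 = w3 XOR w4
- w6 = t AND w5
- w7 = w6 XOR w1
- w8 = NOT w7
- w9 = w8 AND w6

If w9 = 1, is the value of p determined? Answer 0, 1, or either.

w9 = w8 AND w6 must be 1, so both w8 = 1 and w6 = 1.
w8 = NOT w7 must be 1, so w7 = 0.
w6 = t AND w5 must be 1, so both t = 1 and w5 = 1.
Every assignment with w9 = 1 has p = 1; there are 4 such assignment(s).
  p=1, q=0, r=0, s=1, t=1
  p=1, q=0, r=1, s=0, t=1
  p=1, q=1, r=0, s=1, t=1
  p=1, q=1, r=1, s=0, t=1

1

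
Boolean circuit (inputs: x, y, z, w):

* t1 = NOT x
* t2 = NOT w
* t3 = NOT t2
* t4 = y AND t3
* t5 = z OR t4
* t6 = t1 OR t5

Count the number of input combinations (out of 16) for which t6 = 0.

t6 = t1 OR t5 must be 0, so both t1 = 0 and t5 = 0.
t1 = NOT x must be 0, so x = 1.
Satisfying assignments:
  x=1, y=0, z=0, w=0
  x=1, y=0, z=0, w=1
  x=1, y=1, z=0, w=0

3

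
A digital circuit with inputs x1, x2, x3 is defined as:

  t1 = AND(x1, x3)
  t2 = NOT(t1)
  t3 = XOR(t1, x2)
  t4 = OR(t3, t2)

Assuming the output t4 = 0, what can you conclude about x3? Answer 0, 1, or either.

1

t4 = OR(t3, t2) must be 0, so both t3 = 0 and t2 = 0.
t3 = XOR(t1, x2) must be 0, so t1 and x2 are equal.
t2 = NOT(t1) must be 0, so t1 = 1.
Every assignment with t4 = 0 has x3 = 1; there are 1 such assignment(s).
  x1=1, x2=1, x3=1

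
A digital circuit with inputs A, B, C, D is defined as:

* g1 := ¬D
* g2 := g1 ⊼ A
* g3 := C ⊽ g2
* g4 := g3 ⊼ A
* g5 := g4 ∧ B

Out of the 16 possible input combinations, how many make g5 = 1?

g5 = g4 ∧ B must be 1, so both g4 = 1 and B = 1.
g4 = g3 ⊼ A must be 1, so at least one of g3, A is 0.
Enumerating the 16 input combinations, 7 give g5 = 1 and 9 give g5 = 0.

7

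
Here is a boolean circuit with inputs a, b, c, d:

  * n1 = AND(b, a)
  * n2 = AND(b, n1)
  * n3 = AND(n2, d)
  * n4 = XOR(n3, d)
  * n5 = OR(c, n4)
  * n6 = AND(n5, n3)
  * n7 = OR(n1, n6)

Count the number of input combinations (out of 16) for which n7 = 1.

4

n7 = OR(n1, n6) must be 1, so at least one of n1, n6 is 1.
Enumerating the 16 input combinations, 4 give n7 = 1 and 12 give n7 = 0.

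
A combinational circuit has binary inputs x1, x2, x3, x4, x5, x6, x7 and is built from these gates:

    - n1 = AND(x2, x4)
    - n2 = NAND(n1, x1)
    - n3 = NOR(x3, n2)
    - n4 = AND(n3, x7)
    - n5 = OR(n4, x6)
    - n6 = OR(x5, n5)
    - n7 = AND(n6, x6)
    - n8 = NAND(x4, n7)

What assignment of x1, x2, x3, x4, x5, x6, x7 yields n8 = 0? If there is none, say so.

x1=1, x2=1, x3=1, x4=1, x5=0, x6=1, x7=1

n8 = NAND(x4, n7) must be 0, so both x4 = 1 and n7 = 1.
n7 = AND(n6, x6) must be 1, so both n6 = 1 and x6 = 1.
Check with x1=1, x2=1, x3=1, x4=1, x5=0, x6=1, x7=1:
n1 = AND(x2, x4) = AND(1, 1) = 1
n2 = NAND(n1, x1) = NAND(1, 1) = 0
n3 = NOR(x3, n2) = NOR(1, 0) = 0
n4 = AND(n3, x7) = AND(0, 1) = 0
n5 = OR(n4, x6) = OR(0, 1) = 1
n6 = OR(x5, n5) = OR(0, 1) = 1
n7 = AND(n6, x6) = AND(1, 1) = 1
n8 = NAND(x4, n7) = NAND(1, 1) = 0
So n8 = 0 as required.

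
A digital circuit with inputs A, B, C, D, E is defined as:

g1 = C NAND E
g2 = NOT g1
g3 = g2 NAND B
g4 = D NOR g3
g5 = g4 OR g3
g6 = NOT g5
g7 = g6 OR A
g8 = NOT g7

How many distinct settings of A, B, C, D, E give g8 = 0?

17

g8 = NOT g7 must be 0, so g7 = 1.
g7 = g6 OR A must be 1, so at least one of g6, A is 1.
Enumerating the 32 input combinations, 17 give g8 = 0 and 15 give g8 = 1.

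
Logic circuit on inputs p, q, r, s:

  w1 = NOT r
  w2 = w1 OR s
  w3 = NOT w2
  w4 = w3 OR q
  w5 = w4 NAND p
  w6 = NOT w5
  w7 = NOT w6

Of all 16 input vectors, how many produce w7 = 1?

11

w7 = NOT w6 must be 1, so w6 = 0.
Enumerating the 16 input combinations, 11 give w7 = 1 and 5 give w7 = 0.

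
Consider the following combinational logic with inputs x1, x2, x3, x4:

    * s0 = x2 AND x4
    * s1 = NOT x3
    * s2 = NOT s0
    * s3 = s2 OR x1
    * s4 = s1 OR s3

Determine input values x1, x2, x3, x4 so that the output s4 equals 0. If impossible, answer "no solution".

s4 = s1 OR s3 must be 0, so both s1 = 0 and s3 = 0.
s1 = NOT x3 must be 0, so x3 = 1.
s3 = s2 OR x1 must be 0, so both s2 = 0 and x1 = 0.
Check with x1=0, x2=1, x3=1, x4=1:
s0 = x2 AND x4 = 1 AND 1 = 1
s1 = NOT x3 = NOT 1 = 0
s2 = NOT s0 = NOT 1 = 0
s3 = s2 OR x1 = 0 OR 0 = 0
s4 = s1 OR s3 = 0 OR 0 = 0
So s4 = 0 as required.

x1=0, x2=1, x3=1, x4=1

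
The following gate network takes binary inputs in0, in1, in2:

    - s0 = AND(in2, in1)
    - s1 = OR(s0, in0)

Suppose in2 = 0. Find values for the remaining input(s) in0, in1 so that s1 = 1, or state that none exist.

in0=1, in1=1

Check with in2 = 0 and in0=1, in1=1:
s0 = AND(in2, in1) = AND(0, 1) = 0
s1 = OR(s0, in0) = OR(0, 1) = 1
So s1 = 1.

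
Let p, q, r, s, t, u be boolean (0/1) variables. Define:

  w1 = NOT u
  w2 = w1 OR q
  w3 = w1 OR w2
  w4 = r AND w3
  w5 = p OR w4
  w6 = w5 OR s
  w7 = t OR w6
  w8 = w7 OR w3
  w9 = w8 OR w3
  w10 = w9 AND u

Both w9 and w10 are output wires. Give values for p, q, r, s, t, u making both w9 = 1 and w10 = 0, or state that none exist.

Check with p=1, q=0, r=0, s=0, t=0, u=0:
w1 = NOT u = NOT 0 = 1
w2 = w1 OR q = 1 OR 0 = 1
w3 = w1 OR w2 = 1 OR 1 = 1
w4 = r AND w3 = 0 AND 1 = 0
w5 = p OR w4 = 1 OR 0 = 1
w6 = w5 OR s = 1 OR 0 = 1
w7 = t OR w6 = 0 OR 1 = 1
w8 = w7 OR w3 = 1 OR 1 = 1
w9 = w8 OR w3 = 1 OR 1 = 1
w10 = w9 AND u = 1 AND 0 = 0
So w9 = 1 and w10 = 0.

p=1, q=0, r=0, s=0, t=0, u=0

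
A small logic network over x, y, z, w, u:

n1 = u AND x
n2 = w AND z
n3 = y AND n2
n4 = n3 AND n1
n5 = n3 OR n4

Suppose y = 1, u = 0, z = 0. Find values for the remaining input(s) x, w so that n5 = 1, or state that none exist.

no solution exists

With y = 1, u = 0, z = 0 fixed, none of the 4 settings of x, w give n5 = 1.
For example, with x=1, w=0:
n1 = u AND x = 0 AND 1 = 0
n2 = w AND z = 0 AND 0 = 0
n3 = y AND n2 = 1 AND 0 = 0
n4 = n3 AND n1 = 0 AND 0 = 0
n5 = n3 OR n4 = 0 OR 0 = 0
giving n5 = 0 ≠ 1.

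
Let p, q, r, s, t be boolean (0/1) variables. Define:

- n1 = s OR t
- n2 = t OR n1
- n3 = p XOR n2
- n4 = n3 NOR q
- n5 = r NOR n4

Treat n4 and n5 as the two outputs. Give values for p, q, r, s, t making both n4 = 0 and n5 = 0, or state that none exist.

Check with p=0, q=1, r=1, s=0, t=0:
n1 = s OR t = 0 OR 0 = 0
n2 = t OR n1 = 0 OR 0 = 0
n3 = p XOR n2 = 0 XOR 0 = 0
n4 = n3 NOR q = 0 NOR 1 = 0
n5 = r NOR n4 = 1 NOR 0 = 0
So n4 = 0 and n5 = 0.

p=0, q=1, r=1, s=0, t=0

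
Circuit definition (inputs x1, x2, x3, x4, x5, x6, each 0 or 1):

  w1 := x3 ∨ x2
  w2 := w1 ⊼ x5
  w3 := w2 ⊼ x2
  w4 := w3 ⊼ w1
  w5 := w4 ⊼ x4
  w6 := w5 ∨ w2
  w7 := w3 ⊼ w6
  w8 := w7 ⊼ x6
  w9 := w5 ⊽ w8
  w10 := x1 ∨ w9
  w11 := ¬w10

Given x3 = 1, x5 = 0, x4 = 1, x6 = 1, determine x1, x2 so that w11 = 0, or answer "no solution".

w11 = ¬w10 must be 0, so w10 = 1.
w10 = x1 ∨ w9 must be 1, so at least one of x1, w9 is 1.
Check with x3 = 1, x5 = 0, x4 = 1, x6 = 1 and x1=1, x2=1:
w1 = x3 ∨ x2 = 1 ∨ 1 = 1
w2 = w1 ⊼ x5 = 1 ⊼ 0 = 1
w3 = w2 ⊼ x2 = 1 ⊼ 1 = 0
w4 = w3 ⊼ w1 = 0 ⊼ 1 = 1
w5 = w4 ⊼ x4 = 1 ⊼ 1 = 0
w6 = w5 ∨ w2 = 0 ∨ 1 = 1
w7 = w3 ⊼ w6 = 0 ⊼ 1 = 1
w8 = w7 ⊼ x6 = 1 ⊼ 1 = 0
w9 = w5 ⊽ w8 = 0 ⊽ 0 = 1
w10 = x1 ∨ w9 = 1 ∨ 1 = 1
w11 = ¬w10 = ¬1 = 0
So w11 = 0.

x1=1 x2=1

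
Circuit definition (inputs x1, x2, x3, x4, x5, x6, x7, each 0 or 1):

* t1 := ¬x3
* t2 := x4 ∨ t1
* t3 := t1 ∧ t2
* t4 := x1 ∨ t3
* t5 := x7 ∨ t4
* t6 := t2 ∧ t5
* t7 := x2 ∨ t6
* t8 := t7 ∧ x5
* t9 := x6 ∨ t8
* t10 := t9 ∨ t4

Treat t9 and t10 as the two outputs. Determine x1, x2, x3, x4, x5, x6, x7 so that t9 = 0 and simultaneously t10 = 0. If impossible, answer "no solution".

Check with x1=0 x2=0 x3=1 x4=0 x5=0 x6=0 x7=1:
t1 = ¬x3 = ¬1 = 0
t2 = x4 ∨ t1 = 0 ∨ 0 = 0
t3 = t1 ∧ t2 = 0 ∧ 0 = 0
t4 = x1 ∨ t3 = 0 ∨ 0 = 0
t5 = x7 ∨ t4 = 1 ∨ 0 = 1
t6 = t2 ∧ t5 = 0 ∧ 1 = 0
t7 = x2 ∨ t6 = 0 ∨ 0 = 0
t8 = t7 ∧ x5 = 0 ∧ 0 = 0
t9 = x6 ∨ t8 = 0 ∨ 0 = 0
t10 = t9 ∨ t4 = 0 ∨ 0 = 0
So t9 = 0 and t10 = 0.

x1=0 x2=0 x3=1 x4=0 x5=0 x6=0 x7=1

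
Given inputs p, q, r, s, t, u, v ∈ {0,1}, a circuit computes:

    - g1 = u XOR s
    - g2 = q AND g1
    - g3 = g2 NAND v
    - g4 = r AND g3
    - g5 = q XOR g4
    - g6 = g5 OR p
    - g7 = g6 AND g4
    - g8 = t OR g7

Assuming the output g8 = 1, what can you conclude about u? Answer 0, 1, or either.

Both values of u occur among assignments with g8 = 1:
  u=0: p=0, q=0, r=0, s=0, t=1, u=0, v=0
  u=1: p=0, q=0, r=0, s=0, t=1, u=1, v=0

either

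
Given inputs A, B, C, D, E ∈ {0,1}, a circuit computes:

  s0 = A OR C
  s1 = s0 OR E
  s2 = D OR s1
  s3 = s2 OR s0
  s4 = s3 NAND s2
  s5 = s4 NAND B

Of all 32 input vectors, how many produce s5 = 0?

s5 = s4 NAND B must be 0, so both s4 = 1 and B = 1.
Enumerating the 32 input combinations, 1 give s5 = 0 and 31 give s5 = 1.

1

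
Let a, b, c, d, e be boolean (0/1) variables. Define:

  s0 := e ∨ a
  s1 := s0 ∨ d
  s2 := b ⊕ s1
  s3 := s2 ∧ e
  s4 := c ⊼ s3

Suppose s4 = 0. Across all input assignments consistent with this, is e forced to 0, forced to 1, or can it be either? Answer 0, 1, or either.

1

s4 = c ⊼ s3 must be 0, so both c = 1 and s3 = 1.
Every assignment with s4 = 0 has e = 1; there are 4 such assignment(s).
  a=0, b=0, c=1, d=0, e=1
  a=0, b=0, c=1, d=1, e=1
  a=1, b=0, c=1, d=0, e=1
  a=1, b=0, c=1, d=1, e=1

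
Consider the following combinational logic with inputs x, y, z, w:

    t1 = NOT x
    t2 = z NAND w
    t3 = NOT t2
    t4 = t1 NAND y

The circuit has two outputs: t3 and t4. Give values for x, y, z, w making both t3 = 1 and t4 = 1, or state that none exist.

Check with x=1 y=0 z=1 w=1:
t1 = NOT x = NOT 1 = 0
t2 = z NAND w = 1 NAND 1 = 0
t3 = NOT t2 = NOT 0 = 1
t4 = t1 NAND y = 0 NAND 0 = 1
So t3 = 1 and t4 = 1.

x=1 y=0 z=1 w=1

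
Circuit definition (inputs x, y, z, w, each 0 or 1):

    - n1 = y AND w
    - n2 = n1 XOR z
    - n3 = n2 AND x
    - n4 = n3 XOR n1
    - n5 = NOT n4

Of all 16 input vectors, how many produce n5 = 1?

10

n5 = NOT n4 must be 1, so n4 = 0.
n4 = n3 XOR n1 must be 0, so n3 and n1 are equal.
Enumerating the 16 input combinations, 10 give n5 = 1 and 6 give n5 = 0.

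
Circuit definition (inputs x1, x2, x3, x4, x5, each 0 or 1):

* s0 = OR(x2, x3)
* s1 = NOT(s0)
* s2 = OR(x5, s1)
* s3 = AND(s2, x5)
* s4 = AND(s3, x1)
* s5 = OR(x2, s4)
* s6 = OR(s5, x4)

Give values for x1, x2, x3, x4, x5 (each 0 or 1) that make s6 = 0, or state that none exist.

x1=1 x2=0 x3=1 x4=0 x5=0

s6 = OR(s5, x4) must be 0, so both s5 = 0 and x4 = 0.
s5 = OR(x2, s4) must be 0, so both x2 = 0 and s4 = 0.
s4 = AND(s3, x1) must be 0, so at least one of s3, x1 is 0.
Check with x1=1 x2=0 x3=1 x4=0 x5=0:
s0 = OR(x2, x3) = OR(0, 1) = 1
s1 = NOT(s0) = NOT 1 = 0
s2 = OR(x5, s1) = OR(0, 0) = 0
s3 = AND(s2, x5) = AND(0, 0) = 0
s4 = AND(s3, x1) = AND(0, 1) = 0
s5 = OR(x2, s4) = OR(0, 0) = 0
s6 = OR(s5, x4) = OR(0, 0) = 0
So s6 = 0 as required.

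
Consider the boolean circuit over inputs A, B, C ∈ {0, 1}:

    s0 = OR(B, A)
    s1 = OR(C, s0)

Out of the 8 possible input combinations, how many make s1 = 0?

s1 = OR(C, s0) must be 0, so both C = 0 and s0 = 0.
Enumerating the 8 input combinations, 1 give s1 = 0 and 7 give s1 = 1.

1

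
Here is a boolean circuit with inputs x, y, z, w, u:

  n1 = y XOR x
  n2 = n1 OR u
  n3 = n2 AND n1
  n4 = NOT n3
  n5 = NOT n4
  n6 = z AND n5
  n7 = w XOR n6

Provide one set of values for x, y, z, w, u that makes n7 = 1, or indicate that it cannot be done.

n7 = w XOR n6 must be 1, so w and n6 differ.
Check with x=0 y=0 z=1 w=1 u=1:
n1 = y XOR x = 0 XOR 0 = 0
n2 = n1 OR u = 0 OR 1 = 1
n3 = n2 AND n1 = 1 AND 0 = 0
n4 = NOT n3 = NOT 0 = 1
n5 = NOT n4 = NOT 1 = 0
n6 = z AND n5 = 1 AND 0 = 0
n7 = w XOR n6 = 1 XOR 0 = 1
So n7 = 1 as required.

x=0 y=0 z=1 w=1 u=1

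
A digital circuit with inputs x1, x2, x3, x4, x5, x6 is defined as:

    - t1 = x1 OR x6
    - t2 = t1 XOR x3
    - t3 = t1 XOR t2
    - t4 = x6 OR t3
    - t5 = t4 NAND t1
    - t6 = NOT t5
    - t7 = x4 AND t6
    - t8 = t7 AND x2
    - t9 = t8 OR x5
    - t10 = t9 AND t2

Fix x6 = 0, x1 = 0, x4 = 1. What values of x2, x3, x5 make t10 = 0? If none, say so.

Check with x6 = 0, x1 = 0, x4 = 1 and x2=1, x3=1, x5=0:
t1 = x1 OR x6 = 0 OR 0 = 0
t2 = t1 XOR x3 = 0 XOR 1 = 1
t3 = t1 XOR t2 = 0 XOR 1 = 1
t4 = x6 OR t3 = 0 OR 1 = 1
t5 = t4 NAND t1 = 1 NAND 0 = 1
t6 = NOT t5 = NOT 1 = 0
t7 = x4 AND t6 = 1 AND 0 = 0
t8 = t7 AND x2 = 0 AND 1 = 0
t9 = t8 OR x5 = 0 OR 0 = 0
t10 = t9 AND t2 = 0 AND 1 = 0
So t10 = 0.

x2=1, x3=1, x5=0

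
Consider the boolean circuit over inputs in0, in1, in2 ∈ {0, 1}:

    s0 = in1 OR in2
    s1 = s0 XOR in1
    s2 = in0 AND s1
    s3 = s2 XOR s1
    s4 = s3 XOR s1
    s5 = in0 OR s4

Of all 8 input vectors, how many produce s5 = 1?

4

s5 = in0 OR s4 must be 1, so at least one of in0, s4 is 1.
Satisfying assignments:
  in0=1, in1=0, in2=0
  in0=1, in1=0, in2=1
  in0=1, in1=1, in2=0
  in0=1, in1=1, in2=1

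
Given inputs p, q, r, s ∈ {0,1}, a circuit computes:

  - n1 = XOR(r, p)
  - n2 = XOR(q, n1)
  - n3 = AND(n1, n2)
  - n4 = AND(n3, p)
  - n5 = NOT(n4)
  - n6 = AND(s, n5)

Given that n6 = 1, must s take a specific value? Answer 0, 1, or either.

n6 = AND(s, n5) must be 1, so both s = 1 and n5 = 1.
n5 = NOT(n4) must be 1, so n4 = 0.
Every assignment with n6 = 1 has s = 1; there are 7 such assignment(s).

1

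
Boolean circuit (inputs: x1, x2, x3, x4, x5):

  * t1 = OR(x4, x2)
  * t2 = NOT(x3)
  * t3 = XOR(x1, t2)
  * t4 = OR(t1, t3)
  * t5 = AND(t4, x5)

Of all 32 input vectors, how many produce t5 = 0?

18

t5 = AND(t4, x5) must be 0, so at least one of t4, x5 is 0.
Enumerating the 32 input combinations, 18 give t5 = 0 and 14 give t5 = 1.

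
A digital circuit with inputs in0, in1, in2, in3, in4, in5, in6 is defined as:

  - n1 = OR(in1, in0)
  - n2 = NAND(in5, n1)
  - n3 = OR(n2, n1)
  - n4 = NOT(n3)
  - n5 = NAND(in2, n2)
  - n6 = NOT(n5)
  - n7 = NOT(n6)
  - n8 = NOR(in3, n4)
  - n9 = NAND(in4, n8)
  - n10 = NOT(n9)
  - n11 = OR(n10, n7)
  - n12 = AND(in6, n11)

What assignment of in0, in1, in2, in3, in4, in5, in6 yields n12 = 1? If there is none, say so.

Check with in0=1 in1=0 in2=1 in3=1 in4=1 in5=1 in6=1:
n1 = OR(in1, in0) = OR(0, 1) = 1
n2 = NAND(in5, n1) = NAND(1, 1) = 0
n3 = OR(n2, n1) = OR(0, 1) = 1
n4 = NOT(n3) = NOT 1 = 0
n5 = NAND(in2, n2) = NAND(1, 0) = 1
n6 = NOT(n5) = NOT 1 = 0
n7 = NOT(n6) = NOT 0 = 1
n8 = NOR(in3, n4) = NOR(1, 0) = 0
n9 = NAND(in4, n8) = NAND(1, 0) = 1
n10 = NOT(n9) = NOT 1 = 0
n11 = OR(n10, n7) = OR(0, 1) = 1
n12 = AND(in6, n11) = AND(1, 1) = 1
So n12 = 1 as required.

in0=1 in1=0 in2=1 in3=1 in4=1 in5=1 in6=1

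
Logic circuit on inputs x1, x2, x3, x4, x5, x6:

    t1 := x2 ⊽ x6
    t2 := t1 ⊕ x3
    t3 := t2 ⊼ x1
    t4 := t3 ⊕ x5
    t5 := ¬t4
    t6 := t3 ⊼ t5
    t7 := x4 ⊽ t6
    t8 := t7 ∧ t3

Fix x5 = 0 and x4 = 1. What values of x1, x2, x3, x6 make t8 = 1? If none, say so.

With x5 = 0 and x4 = 1 fixed, none of the 16 settings of x1, x2, x3, x6 give t8 = 1.
For example, with x1=0, x2=1, x3=0, x6=0:
t1 = x2 ⊽ x6 = 1 ⊽ 0 = 0
t2 = t1 ⊕ x3 = 0 ⊕ 0 = 0
t3 = t2 ⊼ x1 = 0 ⊼ 0 = 1
t4 = t3 ⊕ x5 = 1 ⊕ 0 = 1
t5 = ¬t4 = ¬1 = 0
t6 = t3 ⊼ t5 = 1 ⊼ 0 = 1
t7 = x4 ⊽ t6 = 1 ⊽ 1 = 0
t8 = t7 ∧ t3 = 0 ∧ 1 = 0
giving t8 = 0 ≠ 1.

no solution exists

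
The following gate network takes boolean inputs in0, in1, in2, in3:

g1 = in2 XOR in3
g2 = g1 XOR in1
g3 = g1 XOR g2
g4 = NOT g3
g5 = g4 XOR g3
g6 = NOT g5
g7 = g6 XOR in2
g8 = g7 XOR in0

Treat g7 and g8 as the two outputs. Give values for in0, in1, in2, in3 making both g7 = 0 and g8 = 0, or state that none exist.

in0=0, in1=0, in2=0, in3=1

Check with in0=0, in1=0, in2=0, in3=1:
g1 = in2 XOR in3 = 0 XOR 1 = 1
g2 = g1 XOR in1 = 1 XOR 0 = 1
g3 = g1 XOR g2 = 1 XOR 1 = 0
g4 = NOT g3 = NOT 0 = 1
g5 = g4 XOR g3 = 1 XOR 0 = 1
g6 = NOT g5 = NOT 1 = 0
g7 = g6 XOR in2 = 0 XOR 0 = 0
g8 = g7 XOR in0 = 0 XOR 0 = 0
So g7 = 0 and g8 = 0.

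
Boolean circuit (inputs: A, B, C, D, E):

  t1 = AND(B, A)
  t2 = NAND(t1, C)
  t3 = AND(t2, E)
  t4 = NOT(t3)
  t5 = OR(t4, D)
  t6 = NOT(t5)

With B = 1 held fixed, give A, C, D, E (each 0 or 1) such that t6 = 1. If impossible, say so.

A=1, C=0, D=0, E=1

t6 = NOT(t5) must be 1, so t5 = 0.
t5 = OR(t4, D) must be 0, so both t4 = 0 and D = 0.
Check with B = 1 and A=1, C=0, D=0, E=1:
t1 = AND(B, A) = AND(1, 1) = 1
t2 = NAND(t1, C) = NAND(1, 0) = 1
t3 = AND(t2, E) = AND(1, 1) = 1
t4 = NOT(t3) = NOT 1 = 0
t5 = OR(t4, D) = OR(0, 0) = 0
t6 = NOT(t5) = NOT 0 = 1
So t6 = 1.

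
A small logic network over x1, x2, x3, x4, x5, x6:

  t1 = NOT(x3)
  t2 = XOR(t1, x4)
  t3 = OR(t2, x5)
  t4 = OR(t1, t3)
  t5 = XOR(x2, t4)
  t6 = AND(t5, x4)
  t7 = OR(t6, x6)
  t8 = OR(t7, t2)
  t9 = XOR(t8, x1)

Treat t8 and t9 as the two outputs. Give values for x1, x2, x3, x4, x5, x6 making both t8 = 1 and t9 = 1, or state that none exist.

Check with x1=0, x2=0, x3=1, x4=1, x5=0, x6=0:
t1 = NOT(x3) = NOT 1 = 0
t2 = XOR(t1, x4) = XOR(0, 1) = 1
t3 = OR(t2, x5) = OR(1, 0) = 1
t4 = OR(t1, t3) = OR(0, 1) = 1
t5 = XOR(x2, t4) = XOR(0, 1) = 1
t6 = AND(t5, x4) = AND(1, 1) = 1
t7 = OR(t6, x6) = OR(1, 0) = 1
t8 = OR(t7, t2) = OR(1, 1) = 1
t9 = XOR(t8, x1) = XOR(1, 0) = 1
So t8 = 1 and t9 = 1.

x1=0, x2=0, x3=1, x4=1, x5=0, x6=0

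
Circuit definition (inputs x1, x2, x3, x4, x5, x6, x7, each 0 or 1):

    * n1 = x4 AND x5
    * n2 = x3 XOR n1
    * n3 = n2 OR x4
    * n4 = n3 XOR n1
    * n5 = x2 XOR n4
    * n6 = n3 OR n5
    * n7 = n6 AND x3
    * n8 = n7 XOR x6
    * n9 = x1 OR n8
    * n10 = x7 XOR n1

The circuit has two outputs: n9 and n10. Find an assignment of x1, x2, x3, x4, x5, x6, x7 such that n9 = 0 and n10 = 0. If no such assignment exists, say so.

x1=0, x2=1, x3=1, x4=0, x5=0, x6=1, x7=0

Check with x1=0, x2=1, x3=1, x4=0, x5=0, x6=1, x7=0:
n1 = x4 AND x5 = 0 AND 0 = 0
n2 = x3 XOR n1 = 1 XOR 0 = 1
n3 = n2 OR x4 = 1 OR 0 = 1
n4 = n3 XOR n1 = 1 XOR 0 = 1
n5 = x2 XOR n4 = 1 XOR 1 = 0
n6 = n3 OR n5 = 1 OR 0 = 1
n7 = n6 AND x3 = 1 AND 1 = 1
n8 = n7 XOR x6 = 1 XOR 1 = 0
n9 = x1 OR n8 = 0 OR 0 = 0
n10 = x7 XOR n1 = 0 XOR 0 = 0
So n9 = 0 and n10 = 0.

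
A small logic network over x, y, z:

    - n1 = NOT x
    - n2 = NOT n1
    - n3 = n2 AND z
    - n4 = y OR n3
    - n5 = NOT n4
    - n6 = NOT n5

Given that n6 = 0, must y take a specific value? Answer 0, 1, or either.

n6 = NOT n5 must be 0, so n5 = 1.
n5 = NOT n4 must be 1, so n4 = 0.
Every assignment with n6 = 0 has y = 0; there are 3 such assignment(s).
  x=0, y=0, z=0
  x=0, y=0, z=1
  x=1, y=0, z=0

0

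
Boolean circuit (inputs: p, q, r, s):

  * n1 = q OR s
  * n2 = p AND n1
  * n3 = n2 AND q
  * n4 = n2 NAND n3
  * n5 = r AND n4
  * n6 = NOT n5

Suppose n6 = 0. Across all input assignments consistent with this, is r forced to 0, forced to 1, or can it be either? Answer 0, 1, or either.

n6 = NOT n5 must be 0, so n5 = 1.
n5 = r AND n4 must be 1, so both r = 1 and n4 = 1.
n4 = n2 NAND n3 must be 1, so at least one of n2, n3 is 0.
Every assignment with n6 = 0 has r = 1; there are 6 such assignment(s).

1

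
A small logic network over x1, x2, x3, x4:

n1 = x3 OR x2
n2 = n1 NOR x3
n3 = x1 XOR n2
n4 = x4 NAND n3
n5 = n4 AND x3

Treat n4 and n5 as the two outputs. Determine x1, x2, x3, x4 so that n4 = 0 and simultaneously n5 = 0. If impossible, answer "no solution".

Check with x1=1, x2=0, x3=1, x4=1:
n1 = x3 OR x2 = 1 OR 0 = 1
n2 = n1 NOR x3 = 1 NOR 1 = 0
n3 = x1 XOR n2 = 1 XOR 0 = 1
n4 = x4 NAND n3 = 1 NAND 1 = 0
n5 = n4 AND x3 = 0 AND 1 = 0
So n4 = 0 and n5 = 0.

x1=1, x2=0, x3=1, x4=1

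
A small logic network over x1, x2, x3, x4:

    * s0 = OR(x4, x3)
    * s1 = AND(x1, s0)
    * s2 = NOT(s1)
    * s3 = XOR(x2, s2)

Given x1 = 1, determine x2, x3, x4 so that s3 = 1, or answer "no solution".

s3 = XOR(x2, s2) must be 1, so x2 and s2 differ.
Check with x1 = 1 and x2=1, x3=1, x4=0:
s0 = OR(x4, x3) = OR(0, 1) = 1
s1 = AND(x1, s0) = AND(1, 1) = 1
s2 = NOT(s1) = NOT 1 = 0
s3 = XOR(x2, s2) = XOR(1, 0) = 1
So s3 = 1.

x2=1 x3=1 x4=0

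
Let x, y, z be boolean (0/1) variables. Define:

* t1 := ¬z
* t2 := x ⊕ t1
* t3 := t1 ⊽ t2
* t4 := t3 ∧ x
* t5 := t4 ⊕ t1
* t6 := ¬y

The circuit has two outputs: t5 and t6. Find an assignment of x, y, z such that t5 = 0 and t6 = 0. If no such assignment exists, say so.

Check with x=0, y=1, z=1:
t1 = ¬z = ¬1 = 0
t2 = x ⊕ t1 = 0 ⊕ 0 = 0
t3 = t1 ⊽ t2 = 0 ⊽ 0 = 1
t4 = t3 ∧ x = 1 ∧ 0 = 0
t5 = t4 ⊕ t1 = 0 ⊕ 0 = 0
t6 = ¬y = ¬1 = 0
So t5 = 0 and t6 = 0.

x=0, y=1, z=1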